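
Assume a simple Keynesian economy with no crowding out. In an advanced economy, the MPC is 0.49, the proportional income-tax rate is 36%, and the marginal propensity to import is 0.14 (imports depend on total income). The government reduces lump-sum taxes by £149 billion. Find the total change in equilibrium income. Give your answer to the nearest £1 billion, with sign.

+£88 billion

A lump-sum tax change of −£149 billion shifts disposable income by +£149 billion; first-round consumption changes by −c × ΔT = −0.49 × (−£149 billion) = +£73.01 billion.
Expenditure multiplier = 1/(1 − c(1−t) + m) = 1/(1 − 0.49×0.64 + 0.14) = 1/0.8264 ≈ 1.21.
The tax multiplier is −c × k ≈ −0.593, so ΔY = k × (−c·ΔT) = (+£73.01 billion) / 0.8264 ≈ +£88 billion.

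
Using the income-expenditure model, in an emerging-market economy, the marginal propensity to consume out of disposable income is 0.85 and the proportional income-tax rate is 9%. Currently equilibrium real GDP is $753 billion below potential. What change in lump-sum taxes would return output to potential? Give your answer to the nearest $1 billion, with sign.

Spending multiplier = 1/(1 − c(1−t)) = 1/(1 − 0.85×0.91) = 1/0.2265 ≈ 4.415.
Tax multiplier = −c·k = −0.85/0.2265 ≈ −3.753. Need ΔY = +$753 billion, so ΔT = ΔY/(−c·k) = −(+$753 billion) × 0.2265 / 0.85 ≈ −$201 billion.
The government should cut lump-sum taxes by $201 billion.

−$201 billion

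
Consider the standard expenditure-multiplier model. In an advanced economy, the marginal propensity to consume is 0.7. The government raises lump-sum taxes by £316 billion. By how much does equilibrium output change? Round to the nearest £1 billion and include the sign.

−£737 billion

A lump-sum tax change of +£316 billion shifts disposable income by −£316 billion; first-round consumption changes by −c × ΔT = −0.7 × (+£316 billion) = −£221.2 billion.
Expenditure multiplier = 1/(1 − MPC) = 1/(1 − 0.7) = 1/0.3 ≈ 3.333.
The tax multiplier is −c × k ≈ −2.333, so ΔY = k × (−c·ΔT) = (−£221.2 billion) / 0.3 ≈ −£737 billion.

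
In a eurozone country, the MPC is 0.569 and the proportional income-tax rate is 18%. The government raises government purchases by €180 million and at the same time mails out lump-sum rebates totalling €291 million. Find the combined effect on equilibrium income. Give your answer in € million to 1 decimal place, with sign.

Expenditure multiplier = 1/(1 − c(1−t)) = 1/(1 − 0.569×0.82) = 1/0.53342 ≈ 1.875.
ΔG contributes k·ΔG = (+€180 million) / 0.53342 ≈ +€337.4 million.
ΔT of −€291 million changes first-round spending by −c·ΔT = +€165.579 million, contributing k·(−c·ΔT) = (+€165.579 million) / 0.53342 ≈ +€310.4 million.
Net ΔY = k(ΔG − c·ΔT) = (+€345.579 million) / 0.53342 ≈ +€647.9 million.

+€647.9 million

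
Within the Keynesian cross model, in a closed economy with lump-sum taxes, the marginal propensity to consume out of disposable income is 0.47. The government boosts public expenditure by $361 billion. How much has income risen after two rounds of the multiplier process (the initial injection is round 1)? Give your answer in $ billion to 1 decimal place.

Round 1 adds ΔG = $361 billion; each later round is MPC = 0.47 times the previous.
After 2 rounds: 361 + 169.67 = ΔG·(1 − c^2)/(1 − c) = 361 × (1 − 0.2209)/0.53 ≈ $530.7 billion.

$530.7 billion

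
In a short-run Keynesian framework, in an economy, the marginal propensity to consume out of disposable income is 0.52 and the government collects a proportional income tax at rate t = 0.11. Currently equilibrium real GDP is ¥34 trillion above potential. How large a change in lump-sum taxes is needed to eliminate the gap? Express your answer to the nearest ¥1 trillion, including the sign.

Spending multiplier = 1/(1 − c(1−t)) = 1/(1 − 0.52×0.89) = 1/0.5372 ≈ 1.862.
Tax multiplier = −c·k = −0.52/0.5372 ≈ −0.968. Need ΔY = −¥34 trillion, so ΔT = ΔY/(−c·k) = −(−¥34 trillion) × 0.5372 / 0.52 ≈ +¥35 trillion.
The government should raise lump-sum taxes by ¥35 trillion.

+¥35 trillion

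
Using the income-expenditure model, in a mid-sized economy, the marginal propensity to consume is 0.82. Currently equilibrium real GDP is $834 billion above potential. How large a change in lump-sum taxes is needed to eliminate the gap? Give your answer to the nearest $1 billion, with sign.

+$183 billion

Spending multiplier = 1/(1 − MPC) = 1/(1 − 0.82) = 1/0.18 ≈ 5.556.
Tax multiplier = −c·k = −0.82/0.18 ≈ −4.556. Need ΔY = −$834 billion, so ΔT = ΔY/(−c·k) = −(−$834 billion) × 0.18 / 0.82 ≈ +$183 billion.
The government should raise lump-sum taxes by $183 billion.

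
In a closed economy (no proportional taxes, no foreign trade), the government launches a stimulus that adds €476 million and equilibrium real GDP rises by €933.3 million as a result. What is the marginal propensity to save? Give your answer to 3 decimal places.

Implied spending multiplier k = ΔY/ΔG = 933.3/476 ≈ 1.9607.
Since k = 1/(1 − MPC), MPC = 1 − 1/k = 1 − ΔG/ΔY = 1 − 476/933.3 ≈ 0.490.
MPS = 1 − MPC = 0.510.

0.510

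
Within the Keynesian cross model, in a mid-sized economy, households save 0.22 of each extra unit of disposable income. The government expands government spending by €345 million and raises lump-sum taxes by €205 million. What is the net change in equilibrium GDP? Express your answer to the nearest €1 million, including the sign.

MPC = 1 − MPS = 1 − 0.22 = 0.78.
Expenditure multiplier = 1/(1 − MPC) = 1/(1 − 0.78) = 1/0.22 ≈ 4.545.
ΔG contributes k·ΔG = (+€345 million) / 0.22 ≈ +€1,568.2 million.
ΔT of +€205 million changes first-round spending by −c·ΔT = −€159.9 million, contributing k·(−c·ΔT) = (−€159.9 million) / 0.22 ≈ −€726.8 million.
Net ΔY = k(ΔG − c·ΔT) = (+€185.1 million) / 0.22 ≈ +€841 million.

+€841 million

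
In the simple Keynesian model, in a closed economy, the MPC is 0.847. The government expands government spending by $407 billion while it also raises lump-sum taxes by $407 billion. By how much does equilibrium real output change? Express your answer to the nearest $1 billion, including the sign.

+$407 billion

Expenditure multiplier = 1/(1 − MPC) = 1/(1 − 0.847) = 1/0.153 ≈ 6.536.
ΔG contributes k·ΔG = (+$407 billion) / 0.153 ≈ +$2,660.1 billion.
ΔT of +$407 billion changes first-round spending by −c·ΔT = −$344.729 billion, contributing k·(−c·ΔT) = (−$344.729 billion) / 0.153 ≈ −$2,253.1 billion.
With ΔG = ΔT and no other leakages, the balanced-budget multiplier is 1, so ΔY = ΔG = +$407 billion.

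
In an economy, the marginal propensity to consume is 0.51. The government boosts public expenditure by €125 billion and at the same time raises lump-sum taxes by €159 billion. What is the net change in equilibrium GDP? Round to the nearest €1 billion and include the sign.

+€90 billion

Expenditure multiplier = 1/(1 − MPC) = 1/(1 − 0.51) = 1/0.49 ≈ 2.041.
ΔG contributes k·ΔG = (+€125 billion) / 0.49 ≈ +€255.1 billion.
ΔT of +€159 billion changes first-round spending by −c·ΔT = −€81.09 billion, contributing k·(−c·ΔT) = (−€81.09 billion) / 0.49 ≈ −€165.5 billion.
Net ΔY = k(ΔG − c·ΔT) = (+€43.91 billion) / 0.49 ≈ +€90 billion.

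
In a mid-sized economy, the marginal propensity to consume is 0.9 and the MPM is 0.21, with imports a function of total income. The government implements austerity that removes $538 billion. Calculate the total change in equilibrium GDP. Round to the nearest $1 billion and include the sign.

−$1,735 billion

Government-spending multiplier = 1/(1 − c + m) = 1/(1 − 0.9 + 0.21) = 1/0.31 ≈ 3.226.
ΔY = k × ΔG = (−$538 billion) / 0.31 ≈ −$1,735 billion.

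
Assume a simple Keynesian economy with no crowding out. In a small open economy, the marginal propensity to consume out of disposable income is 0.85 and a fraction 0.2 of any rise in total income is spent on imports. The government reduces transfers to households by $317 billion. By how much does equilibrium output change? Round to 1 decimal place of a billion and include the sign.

The transfer change shifts disposable income by −$317 billion, so first-round consumption changes by c·ΔTR = 0.85 × (−$317 billion) = −$269.45 billion.
Expenditure multiplier = 1/(1 − c + m) = 1/(1 − 0.85 + 0.2) = 1/0.35 ≈ 2.857.
The transfer multiplier is c × k ≈ 2.429, so ΔY = k × (c·ΔTR) = (−$269.45 billion) / 0.35 ≈ −$769.9 billion.

−$769.9 billion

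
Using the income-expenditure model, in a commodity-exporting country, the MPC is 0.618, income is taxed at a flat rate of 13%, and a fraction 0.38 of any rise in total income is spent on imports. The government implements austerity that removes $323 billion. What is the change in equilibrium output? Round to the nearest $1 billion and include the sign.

−$383 billion

Spending multiplier = 1/(1 − c(1−t) + m) = 1/(1 − 0.618×0.87 + 0.38) = 1/0.84234 ≈ 1.187.
ΔY = k × ΔG = (−$323 billion) / 0.84234 ≈ −$383 billion.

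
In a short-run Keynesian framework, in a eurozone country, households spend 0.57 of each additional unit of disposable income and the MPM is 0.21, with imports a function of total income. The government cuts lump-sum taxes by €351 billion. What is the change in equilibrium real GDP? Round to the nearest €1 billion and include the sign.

A lump-sum tax change of −€351 billion shifts disposable income by +€351 billion; first-round consumption changes by −c × ΔT = −0.57 × (−€351 billion) = +€200.07 billion.
Expenditure multiplier = 1/(1 − c + m) = 1/(1 − 0.57 + 0.21) = 1/0.64 ≈ 1.563.
The tax multiplier is −c × k ≈ −0.891, so ΔY = k × (−c·ΔT) = (+€200.07 billion) / 0.64 ≈ +€313 billion.

+€313 billion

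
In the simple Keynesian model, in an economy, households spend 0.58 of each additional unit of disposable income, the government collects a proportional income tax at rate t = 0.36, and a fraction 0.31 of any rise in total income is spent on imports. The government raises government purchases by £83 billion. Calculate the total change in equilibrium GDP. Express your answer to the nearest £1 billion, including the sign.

+£88 billion

Government-spending multiplier = 1/(1 − c(1−t) + m) = 1/(1 − 0.58×0.64 + 0.31) = 1/0.9388 ≈ 1.065.
ΔY = k × ΔG = (+£83 billion) / 0.9388 ≈ +£88 billion.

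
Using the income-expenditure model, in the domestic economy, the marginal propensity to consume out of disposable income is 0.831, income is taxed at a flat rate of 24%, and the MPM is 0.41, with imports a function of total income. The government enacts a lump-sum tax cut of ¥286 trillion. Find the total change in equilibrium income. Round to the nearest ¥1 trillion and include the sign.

A lump-sum tax change of −¥286 trillion shifts disposable income by +¥286 trillion; first-round consumption changes by −c × ΔT = −0.831 × (−¥286 trillion) = +¥237.666 trillion.
Expenditure multiplier = 1/(1 − c(1−t) + m) = 1/(1 − 0.831×0.76 + 0.41) = 1/0.77844 ≈ 1.285.
The tax multiplier is −c × k ≈ −1.068, so ΔY = k × (−c·ΔT) = (+¥237.666 trillion) / 0.77844 ≈ +¥305 trillion.

+¥305 trillion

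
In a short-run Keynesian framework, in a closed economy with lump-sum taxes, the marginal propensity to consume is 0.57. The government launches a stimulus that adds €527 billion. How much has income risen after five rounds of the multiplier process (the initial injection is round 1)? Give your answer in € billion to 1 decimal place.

€1,151.8 billion

Round 1 adds ΔG = €527 billion; each later round is MPC = 0.57 times the previous.
After 5 rounds: 527 + 300.39 + 171.2223 + 97.596711 + 55.63012527 = ΔG·(1 − c^5)/(1 − c) = 527 × (1 − 0.0601692057)/0.43 ≈ €1,151.8 billion.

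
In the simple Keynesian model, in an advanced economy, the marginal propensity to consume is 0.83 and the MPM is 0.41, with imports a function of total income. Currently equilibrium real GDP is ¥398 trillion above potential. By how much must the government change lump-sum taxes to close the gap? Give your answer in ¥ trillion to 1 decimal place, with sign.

+¥278.1 trillion

Spending multiplier = 1/(1 − c + m) = 1/(1 − 0.83 + 0.41) = 1/0.58 ≈ 1.724.
Tax multiplier = −c·k = −0.83/0.58 ≈ −1.431. Need ΔY = −¥398 trillion, so ΔT = ΔY/(−c·k) = −(−¥398 trillion) × 0.58 / 0.83 ≈ +¥278.1 trillion.
The government should raise lump-sum taxes by ¥278.1 trillion.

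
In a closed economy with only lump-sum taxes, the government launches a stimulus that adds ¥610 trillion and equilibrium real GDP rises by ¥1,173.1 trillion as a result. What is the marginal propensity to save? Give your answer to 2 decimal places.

Implied spending multiplier k = ΔY/ΔG = 1,173.1/610 ≈ 1.9231.
Since k = 1/(1 − MPC), MPC = 1 − 1/k = 1 − ΔG/ΔY = 1 − 610/1,173.1 ≈ 0.48.
MPS = 1 − MPC = 0.52.

0.52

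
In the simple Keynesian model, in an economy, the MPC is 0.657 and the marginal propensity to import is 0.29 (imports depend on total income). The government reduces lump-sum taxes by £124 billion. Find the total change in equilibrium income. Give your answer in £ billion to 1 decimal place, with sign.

A lump-sum tax change of −£124 billion shifts disposable income by +£124 billion; first-round consumption changes by −c × ΔT = −0.657 × (−£124 billion) = +£81.468 billion.
Expenditure multiplier = 1/(1 − c + m) = 1/(1 − 0.657 + 0.29) = 1/0.633 ≈ 1.58.
The tax multiplier is −c × k ≈ −1.038, so ΔY = k × (−c·ΔT) = (+£81.468 billion) / 0.633 ≈ +£128.7 billion.

+£128.7 billion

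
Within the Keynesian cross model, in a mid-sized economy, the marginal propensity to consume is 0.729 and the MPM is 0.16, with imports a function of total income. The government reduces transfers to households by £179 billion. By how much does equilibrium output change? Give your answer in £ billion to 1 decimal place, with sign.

The transfer change shifts disposable income by −£179 billion, so first-round consumption changes by c·ΔTR = 0.729 × (−£179 billion) = −£130.491 billion.
Expenditure multiplier = 1/(1 − c + m) = 1/(1 − 0.729 + 0.16) = 1/0.431 ≈ 2.32.
The transfer multiplier is c × k ≈ 1.691, so ΔY = k × (c·ΔTR) = (−£130.491 billion) / 0.431 ≈ −£302.8 billion.

−£302.8 billion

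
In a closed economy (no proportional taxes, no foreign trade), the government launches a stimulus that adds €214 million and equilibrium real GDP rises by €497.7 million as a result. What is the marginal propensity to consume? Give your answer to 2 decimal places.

Implied spending multiplier k = ΔY/ΔG = 497.7/214 ≈ 2.3257.
Since k = 1/(1 − MPC), MPC = 1 − 1/k = 1 − ΔG/ΔY = 1 − 214/497.7 ≈ 0.57.

0.57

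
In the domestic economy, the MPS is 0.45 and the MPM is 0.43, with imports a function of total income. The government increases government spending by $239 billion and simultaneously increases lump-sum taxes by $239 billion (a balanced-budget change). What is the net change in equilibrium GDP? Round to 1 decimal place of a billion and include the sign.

MPC = 1 − MPS = 1 − 0.45 = 0.55.
Expenditure multiplier = 1/(1 − c + m) = 1/(1 − 0.55 + 0.43) = 1/0.88 ≈ 1.136.
ΔG contributes k·ΔG = (+$239 billion) / 0.88 ≈ +$271.6 billion.
ΔT of +$239 billion changes first-round spending by −c·ΔT = −$131.45 billion, contributing k·(−c·ΔT) = (−$131.45 billion) / 0.88 ≈ −$149.4 billion.
Net ΔY = k(ΔG − c·ΔT) = (+$107.55 billion) / 0.88 ≈ +$122.2 billion.

+$122.2 billion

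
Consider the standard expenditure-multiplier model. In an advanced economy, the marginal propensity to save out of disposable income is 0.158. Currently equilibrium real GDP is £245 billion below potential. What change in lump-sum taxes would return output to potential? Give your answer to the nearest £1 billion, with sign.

−£46 billion

MPC = 1 − MPS = 1 − 0.158 = 0.842.
Spending multiplier = 1/(1 − MPC) = 1/(1 − 0.842) = 1/0.158 ≈ 6.329.
Tax multiplier = −c·k = −0.842/0.158 ≈ −5.329. Need ΔY = +£245 billion, so ΔT = ΔY/(−c·k) = −(+£245 billion) × 0.158 / 0.842 ≈ −£46 billion.
The government should cut lump-sum taxes by £46 billion.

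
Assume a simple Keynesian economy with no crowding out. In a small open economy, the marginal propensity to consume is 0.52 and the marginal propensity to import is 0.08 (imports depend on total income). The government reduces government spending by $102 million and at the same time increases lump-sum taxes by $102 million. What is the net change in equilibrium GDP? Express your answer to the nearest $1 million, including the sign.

Expenditure multiplier = 1/(1 − c + m) = 1/(1 − 0.52 + 0.08) = 1/0.56 ≈ 1.786.
ΔG contributes k·ΔG = (−$102 million) / 0.56 ≈ −$182.1 million.
ΔT of +$102 million changes first-round spending by −c·ΔT = −$53.04 million, contributing k·(−c·ΔT) = (−$53.04 million) / 0.56 ≈ −$94.7 million.
Net ΔY = k(ΔG − c·ΔT) = (−$155.04 million) / 0.56 ≈ −$277 million.

−$277 million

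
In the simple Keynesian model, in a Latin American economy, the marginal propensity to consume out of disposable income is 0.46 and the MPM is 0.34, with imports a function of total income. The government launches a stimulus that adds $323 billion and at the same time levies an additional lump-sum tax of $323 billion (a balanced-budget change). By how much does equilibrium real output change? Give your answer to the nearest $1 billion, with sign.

+$198 billion

Expenditure multiplier = 1/(1 − c + m) = 1/(1 − 0.46 + 0.34) = 1/0.88 ≈ 1.136.
ΔG contributes k·ΔG = (+$323 billion) / 0.88 ≈ +$367 billion.
ΔT of +$323 billion changes first-round spending by −c·ΔT = −$148.58 billion, contributing k·(−c·ΔT) = (−$148.58 billion) / 0.88 ≈ −$168.8 billion.
Net ΔY = k(ΔG − c·ΔT) = (+$174.42 billion) / 0.88 ≈ +$198 billion.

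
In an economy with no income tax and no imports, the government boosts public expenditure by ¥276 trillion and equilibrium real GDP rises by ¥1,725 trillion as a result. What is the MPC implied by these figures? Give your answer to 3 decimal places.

0.840

Implied spending multiplier k = ΔY/ΔG = 1,725/276 = 6.25.
Since k = 1/(1 − MPC), MPC = 1 − 1/k = 1 − ΔG/ΔY = 1 − 276/1,725 = 0.840.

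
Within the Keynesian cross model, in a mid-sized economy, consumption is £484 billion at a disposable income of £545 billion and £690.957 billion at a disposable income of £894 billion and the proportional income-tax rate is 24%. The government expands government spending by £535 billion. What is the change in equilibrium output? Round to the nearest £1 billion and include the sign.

+£974 billion

MPC = ΔC/ΔYd = (690.957 − 484)/(894 − 545) = 206.957/349 = 0.593.
Expenditure multiplier = 1/(1 − c(1−t)) = 1/(1 − 0.593×0.76) = 1/0.54932 ≈ 1.82.
ΔY = k × ΔG = (+£535 billion) / 0.54932 ≈ +£974 billion.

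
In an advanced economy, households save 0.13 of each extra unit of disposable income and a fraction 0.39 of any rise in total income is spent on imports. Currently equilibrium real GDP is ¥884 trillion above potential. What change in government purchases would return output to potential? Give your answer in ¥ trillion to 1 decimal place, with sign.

−¥459.7 trillion

MPC = 1 − MPS = 1 − 0.13 = 0.87.
Spending multiplier = 1/(1 − c + m) = 1/(1 − 0.87 + 0.39) = 1/0.52 ≈ 1.923.
Need ΔY = −¥884 trillion, so ΔG = ΔY/k = (−¥884 trillion) × 0.52 ≈ −¥459.7 trillion.
The government should cut government purchases by ¥459.7 trillion.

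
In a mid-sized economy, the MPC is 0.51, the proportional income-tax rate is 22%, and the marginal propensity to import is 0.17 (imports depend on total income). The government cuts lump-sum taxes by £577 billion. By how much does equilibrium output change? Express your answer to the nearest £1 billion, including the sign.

+£381 billion

A lump-sum tax change of −£577 billion shifts disposable income by +£577 billion; first-round consumption changes by −c × ΔT = −0.51 × (−£577 billion) = +£294.27 billion.
Expenditure multiplier = 1/(1 − c(1−t) + m) = 1/(1 − 0.51×0.78 + 0.17) = 1/0.7722 ≈ 1.295.
The tax multiplier is −c × k ≈ −0.66, so ΔY = k × (−c·ΔT) = (+£294.27 billion) / 0.7722 ≈ +£381 billion.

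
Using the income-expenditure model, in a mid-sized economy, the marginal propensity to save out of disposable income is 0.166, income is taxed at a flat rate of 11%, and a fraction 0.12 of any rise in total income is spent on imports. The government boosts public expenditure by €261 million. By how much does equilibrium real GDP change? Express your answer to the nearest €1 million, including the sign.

+€691 million

MPC = 1 − MPS = 1 − 0.166 = 0.834.
Spending multiplier = 1/(1 − c(1−t) + m) = 1/(1 − 0.834×0.89 + 0.12) = 1/0.37774 ≈ 2.647.
ΔY = k × ΔG = (+€261 million) / 0.37774 ≈ +€691 million.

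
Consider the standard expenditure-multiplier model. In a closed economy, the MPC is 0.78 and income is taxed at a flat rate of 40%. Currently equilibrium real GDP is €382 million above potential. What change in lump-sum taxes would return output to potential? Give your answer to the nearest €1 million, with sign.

Spending multiplier = 1/(1 − c(1−t)) = 1/(1 − 0.78×0.6) = 1/0.532 ≈ 1.88.
Tax multiplier = −c·k = −0.78/0.532 ≈ −1.466. Need ΔY = −€382 million, so ΔT = ΔY/(−c·k) = −(−€382 million) × 0.532 / 0.78 ≈ +€261 million.
The government should raise lump-sum taxes by €261 million.

+€261 million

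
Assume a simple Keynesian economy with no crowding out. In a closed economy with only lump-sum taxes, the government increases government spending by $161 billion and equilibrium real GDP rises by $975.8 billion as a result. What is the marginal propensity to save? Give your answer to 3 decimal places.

Implied spending multiplier k = ΔY/ΔG = 975.8/161 ≈ 6.0609.
Since k = 1/(1 − MPC), MPC = 1 − 1/k = 1 − ΔG/ΔY = 1 − 161/975.8 ≈ 0.835.
MPS = 1 − MPC = 0.165.

0.165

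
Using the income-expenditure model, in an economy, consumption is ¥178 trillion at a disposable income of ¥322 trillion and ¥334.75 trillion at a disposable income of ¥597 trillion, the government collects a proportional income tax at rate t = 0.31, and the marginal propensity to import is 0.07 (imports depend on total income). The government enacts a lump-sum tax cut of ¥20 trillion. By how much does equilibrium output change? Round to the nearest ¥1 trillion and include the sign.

+¥17 trillion

MPC = ΔC/ΔYd = (334.75 − 178)/(597 − 322) = 156.75/275 = 0.57.
A lump-sum tax change of −¥20 trillion shifts disposable income by +¥20 trillion; first-round consumption changes by −c × ΔT = −0.57 × (−¥20 trillion) = +¥11.4 trillion.
Expenditure multiplier = 1/(1 − c(1−t) + m) = 1/(1 − 0.57×0.69 + 0.07) = 1/0.6767 ≈ 1.478.
The tax multiplier is −c × k ≈ −0.842, so ΔY = k × (−c·ΔT) = (+¥11.4 trillion) / 0.6767 ≈ +¥17 trillion.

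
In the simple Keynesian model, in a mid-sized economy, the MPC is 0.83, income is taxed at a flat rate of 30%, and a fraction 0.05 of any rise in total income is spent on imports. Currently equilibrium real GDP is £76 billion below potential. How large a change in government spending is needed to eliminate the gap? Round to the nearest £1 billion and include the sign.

+£36 billion

Spending multiplier = 1/(1 − c(1−t) + m) = 1/(1 − 0.83×0.7 + 0.05) = 1/0.469 ≈ 2.132.
Need ΔY = +£76 billion, so ΔG = ΔY/k = (+£76 billion) × 0.469 ≈ +£36 billion.
The government should increase government spending by £36 billion.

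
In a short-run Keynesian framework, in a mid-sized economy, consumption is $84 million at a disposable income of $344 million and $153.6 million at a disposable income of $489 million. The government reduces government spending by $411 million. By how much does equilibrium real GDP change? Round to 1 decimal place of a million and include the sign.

MPC = ΔC/ΔYd = (153.6 − 84)/(489 − 344) = 69.6/145 = 0.48.
Spending multiplier = 1/(1 − MPC) = 1/(1 − 0.48) = 1/0.52 ≈ 1.923.
ΔY = k × ΔG = (−$411 million) / 0.52 ≈ −$790.4 million.

−$790.4 million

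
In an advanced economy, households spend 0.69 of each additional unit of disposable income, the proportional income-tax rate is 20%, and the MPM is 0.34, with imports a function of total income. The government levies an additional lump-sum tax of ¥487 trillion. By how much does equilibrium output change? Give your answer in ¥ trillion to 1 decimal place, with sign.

A lump-sum tax change of +¥487 trillion shifts disposable income by −¥487 trillion; first-round consumption changes by −c × ΔT = −0.69 × (+¥487 trillion) = −¥336.03 trillion.
Expenditure multiplier = 1/(1 − c(1−t) + m) = 1/(1 − 0.69×0.8 + 0.34) = 1/0.788 ≈ 1.269.
The tax multiplier is −c × k ≈ −0.876, so ΔY = k × (−c·ΔT) = (−¥336.03 trillion) / 0.788 ≈ −¥426.4 trillion.

−¥426.4 trillion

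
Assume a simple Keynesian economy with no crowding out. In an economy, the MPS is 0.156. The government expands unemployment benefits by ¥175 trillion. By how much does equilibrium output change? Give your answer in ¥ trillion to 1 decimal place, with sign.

MPC = 1 − MPS = 1 − 0.156 = 0.844.
The transfer change shifts disposable income by +¥175 trillion, so first-round consumption changes by c·ΔTR = 0.844 × (+¥175 trillion) = +¥147.7 trillion.
Expenditure multiplier = 1/(1 − MPC) = 1/(1 − 0.844) = 1/0.156 ≈ 6.41.
The transfer multiplier is c × k ≈ 5.41, so ΔY = k × (c·ΔTR) = (+¥147.7 trillion) / 0.156 ≈ +¥946.8 trillion.

+¥946.8 trillion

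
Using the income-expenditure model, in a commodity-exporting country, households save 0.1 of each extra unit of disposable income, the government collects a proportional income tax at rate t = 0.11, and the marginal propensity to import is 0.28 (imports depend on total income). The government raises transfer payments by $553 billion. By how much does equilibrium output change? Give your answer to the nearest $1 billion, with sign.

MPC = 1 − MPS = 1 − 0.1 = 0.9.
The transfer change shifts disposable income by +$553 billion, so first-round consumption changes by c·ΔTR = 0.9 × (+$553 billion) = +$497.7 billion.
Expenditure multiplier = 1/(1 − c(1−t) + m) = 1/(1 − 0.9×0.89 + 0.28) = 1/0.479 ≈ 2.088.
The transfer multiplier is c × k ≈ 1.879, so ΔY = k × (c·ΔTR) = (+$497.7 billion) / 0.479 ≈ +$1,039 billion.

+$1,039 billion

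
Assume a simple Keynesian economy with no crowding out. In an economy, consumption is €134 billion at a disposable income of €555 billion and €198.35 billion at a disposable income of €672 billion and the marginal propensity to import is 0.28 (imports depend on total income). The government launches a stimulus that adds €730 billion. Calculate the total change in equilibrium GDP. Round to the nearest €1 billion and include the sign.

MPC = ΔC/ΔYd = (198.35 − 134)/(672 − 555) = 64.35/117 = 0.55.
Government-spending multiplier = 1/(1 − c + m) = 1/(1 − 0.55 + 0.28) = 1/0.73 ≈ 1.37.
ΔY = k × ΔG = (+€730 billion) / 0.73 = +€1,000 billion.

+€1,000 billion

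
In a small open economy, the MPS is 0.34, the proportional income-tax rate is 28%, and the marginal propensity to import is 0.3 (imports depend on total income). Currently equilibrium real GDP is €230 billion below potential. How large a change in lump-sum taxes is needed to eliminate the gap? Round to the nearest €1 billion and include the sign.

−€287 billion

MPC = 1 − MPS = 1 − 0.34 = 0.66.
Spending multiplier = 1/(1 − c(1−t) + m) = 1/(1 − 0.66×0.72 + 0.3) = 1/0.8248 ≈ 1.212.
Tax multiplier = −c·k = −0.66/0.8248 ≈ −0.8. Need ΔY = +€230 billion, so ΔT = ΔY/(−c·k) = −(+€230 billion) × 0.8248 / 0.66 ≈ −€287 billion.
The government should cut lump-sum taxes by €287 billion.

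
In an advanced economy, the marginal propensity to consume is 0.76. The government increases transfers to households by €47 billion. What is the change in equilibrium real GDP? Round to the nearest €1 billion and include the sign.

+€149 billion

The transfer change shifts disposable income by +€47 billion, so first-round consumption changes by c·ΔTR = 0.76 × (+€47 billion) = +€35.72 billion.
Expenditure multiplier = 1/(1 − MPC) = 1/(1 − 0.76) = 1/0.24 ≈ 4.167.
The transfer multiplier is c × k ≈ 3.167, so ΔY = k × (c·ΔTR) = (+€35.72 billion) / 0.24 ≈ +€149 billion.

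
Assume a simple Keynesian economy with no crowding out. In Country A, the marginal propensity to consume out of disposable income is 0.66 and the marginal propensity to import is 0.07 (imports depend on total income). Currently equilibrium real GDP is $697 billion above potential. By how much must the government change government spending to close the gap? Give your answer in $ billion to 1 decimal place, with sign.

−$285.8 billion

Spending multiplier = 1/(1 − c + m) = 1/(1 − 0.66 + 0.07) = 1/0.41 ≈ 2.439.
Need ΔY = −$697 billion, so ΔG = ΔY/k = (−$697 billion) × 0.41 ≈ −$285.8 billion.
The government should cut government spending by $285.8 billion.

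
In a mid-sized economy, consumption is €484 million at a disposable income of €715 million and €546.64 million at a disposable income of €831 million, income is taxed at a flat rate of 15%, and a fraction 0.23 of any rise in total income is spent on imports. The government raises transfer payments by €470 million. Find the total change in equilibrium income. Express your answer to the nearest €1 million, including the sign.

MPC = ΔC/ΔYd = (546.64 − 484)/(831 − 715) = 62.64/116 = 0.54.
The transfer change shifts disposable income by +€470 million, so first-round consumption changes by c·ΔTR = 0.54 × (+€470 million) = +€253.8 million.
Expenditure multiplier = 1/(1 − c(1−t) + m) = 1/(1 − 0.54×0.85 + 0.23) = 1/0.771 ≈ 1.297.
The transfer multiplier is c × k ≈ 0.7, so ΔY = k × (c·ΔTR) = (+€253.8 million) / 0.771 ≈ +€329 million.

+€329 million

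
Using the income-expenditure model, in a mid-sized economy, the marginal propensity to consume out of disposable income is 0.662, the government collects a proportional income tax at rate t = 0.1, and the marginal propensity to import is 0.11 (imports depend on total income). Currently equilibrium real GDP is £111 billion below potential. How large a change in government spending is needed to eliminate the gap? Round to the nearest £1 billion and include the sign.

Spending multiplier = 1/(1 − c(1−t) + m) = 1/(1 − 0.662×0.9 + 0.11) = 1/0.5142 ≈ 1.945.
Need ΔY = +£111 billion, so ΔG = ΔY/k = (+£111 billion) × 0.5142 ≈ +£57 billion.
The government should increase government spending by £57 billion.

+£57 billion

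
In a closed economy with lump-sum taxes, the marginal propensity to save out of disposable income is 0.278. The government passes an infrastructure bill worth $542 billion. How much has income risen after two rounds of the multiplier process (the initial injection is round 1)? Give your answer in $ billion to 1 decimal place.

MPC = 1 − MPS = 1 − 0.278 = 0.722.
Round 1 adds ΔG = $542 billion; each later round is MPC = 0.722 times the previous.
After 2 rounds: 542 + 391.324 = ΔG·(1 − c^2)/(1 − c) = 542 × (1 − 0.521284)/0.278 ≈ $933.3 billion.

$933.3 billion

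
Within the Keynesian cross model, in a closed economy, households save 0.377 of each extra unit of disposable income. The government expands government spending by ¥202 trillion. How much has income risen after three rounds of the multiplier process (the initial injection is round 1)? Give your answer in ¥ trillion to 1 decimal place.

¥406.2 trillion

MPC = 1 − MPS = 1 − 0.377 = 0.623.
Round 1 adds ΔG = ¥202 trillion; each later round is MPC = 0.623 times the previous.
After 3 rounds: 202 + 125.846 + 78.402058 = ΔG·(1 − c^3)/(1 − c) = 202 × (1 − 0.241804367)/0.377 ≈ ¥406.2 trillion.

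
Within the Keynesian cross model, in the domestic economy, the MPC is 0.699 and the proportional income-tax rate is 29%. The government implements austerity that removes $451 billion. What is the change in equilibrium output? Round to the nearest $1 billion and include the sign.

−$895 billion

Spending multiplier = 1/(1 − c(1−t)) = 1/(1 − 0.699×0.71) = 1/0.50371 ≈ 1.985.
ΔY = k × ΔG = (−$451 billion) / 0.50371 ≈ −$895 billion.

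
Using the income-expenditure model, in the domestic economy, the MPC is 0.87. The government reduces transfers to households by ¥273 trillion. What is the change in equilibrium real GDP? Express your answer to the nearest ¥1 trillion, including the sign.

−¥1,827 trillion

The transfer change shifts disposable income by −¥273 trillion, so first-round consumption changes by c·ΔTR = 0.87 × (−¥273 trillion) = −¥237.51 trillion.
Expenditure multiplier = 1/(1 − MPC) = 1/(1 − 0.87) = 1/0.13 ≈ 7.692.
The transfer multiplier is c × k ≈ 6.692, so ΔY = k × (c·ΔTR) = (−¥237.51 trillion) / 0.13 = −¥1,827 trillion.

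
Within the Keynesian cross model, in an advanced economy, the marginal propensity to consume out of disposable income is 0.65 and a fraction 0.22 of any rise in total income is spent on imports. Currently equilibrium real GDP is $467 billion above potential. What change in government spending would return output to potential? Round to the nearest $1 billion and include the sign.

−$266 billion

Spending multiplier = 1/(1 − c + m) = 1/(1 − 0.65 + 0.22) = 1/0.57 ≈ 1.754.
Need ΔY = −$467 billion, so ΔG = ΔY/k = (−$467 billion) × 0.57 ≈ −$266 billion.
The government should cut government spending by $266 billion.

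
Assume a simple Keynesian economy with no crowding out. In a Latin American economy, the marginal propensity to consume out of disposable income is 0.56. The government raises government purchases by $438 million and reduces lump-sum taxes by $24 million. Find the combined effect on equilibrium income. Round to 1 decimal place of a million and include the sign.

Expenditure multiplier = 1/(1 − MPC) = 1/(1 − 0.56) = 1/0.44 ≈ 2.273.
ΔG contributes k·ΔG = (+$438 million) / 0.44 ≈ +$995.5 million.
ΔT of −$24 million changes first-round spending by −c·ΔT = +$13.44 million, contributing k·(−c·ΔT) = (+$13.44 million) / 0.44 ≈ +$30.5 million.
Net ΔY = k(ΔG − c·ΔT) = (+$451.44 million) / 0.44 = +$1,026 million.

+$1,026.0 million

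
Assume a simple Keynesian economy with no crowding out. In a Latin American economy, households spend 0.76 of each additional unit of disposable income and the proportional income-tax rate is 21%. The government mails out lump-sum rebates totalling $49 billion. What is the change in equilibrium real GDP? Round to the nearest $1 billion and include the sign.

+$93 billion

A lump-sum tax change of −$49 billion shifts disposable income by +$49 billion; first-round consumption changes by −c × ΔT = −0.76 × (−$49 billion) = +$37.24 billion.
Expenditure multiplier = 1/(1 − c(1−t)) = 1/(1 − 0.76×0.79) = 1/0.3996 ≈ 2.503.
The tax multiplier is −c × k ≈ −1.902, so ΔY = k × (−c·ΔT) = (+$37.24 billion) / 0.3996 ≈ +$93 billion.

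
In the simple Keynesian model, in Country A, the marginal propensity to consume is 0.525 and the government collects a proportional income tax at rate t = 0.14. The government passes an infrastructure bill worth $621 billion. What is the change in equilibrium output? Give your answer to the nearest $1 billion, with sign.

Expenditure multiplier = 1/(1 − c(1−t)) = 1/(1 − 0.525×0.86) = 1/0.5485 ≈ 1.823.
ΔY = k × ΔG = (+$621 billion) / 0.5485 ≈ +$1,132 billion.

+$1,132 billion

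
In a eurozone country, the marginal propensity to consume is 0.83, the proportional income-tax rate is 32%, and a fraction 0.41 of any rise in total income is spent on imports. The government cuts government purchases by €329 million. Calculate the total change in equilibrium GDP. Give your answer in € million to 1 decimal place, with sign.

Expenditure multiplier = 1/(1 − c(1−t) + m) = 1/(1 − 0.83×0.68 + 0.41) = 1/0.8456 ≈ 1.183.
ΔY = k × ΔG = (−€329 million) / 0.8456 ≈ −€389.1 million.

−€389.1 million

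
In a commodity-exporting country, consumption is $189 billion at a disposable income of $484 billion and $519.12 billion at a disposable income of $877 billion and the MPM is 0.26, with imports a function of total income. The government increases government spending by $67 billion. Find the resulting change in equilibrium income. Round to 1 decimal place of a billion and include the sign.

MPC = ΔC/ΔYd = (519.12 − 189)/(877 − 484) = 330.12/393 = 0.84.
Expenditure multiplier = 1/(1 − c + m) = 1/(1 − 0.84 + 0.26) = 1/0.42 ≈ 2.381.
ΔY = k × ΔG = (+$67 billion) / 0.42 ≈ +$159.5 billion.

+$159.5 billion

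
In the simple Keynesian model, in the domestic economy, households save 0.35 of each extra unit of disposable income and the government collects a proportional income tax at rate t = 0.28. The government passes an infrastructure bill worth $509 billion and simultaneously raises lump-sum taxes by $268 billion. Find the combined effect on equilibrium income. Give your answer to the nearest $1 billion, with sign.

+$629 billion

MPC = 1 − MPS = 1 − 0.35 = 0.65.
Expenditure multiplier = 1/(1 − c(1−t)) = 1/(1 − 0.65×0.72) = 1/0.532 ≈ 1.88.
ΔG contributes k·ΔG = (+$509 billion) / 0.532 ≈ +$956.8 billion.
ΔT of +$268 billion changes first-round spending by −c·ΔT = −$174.2 billion, contributing k·(−c·ΔT) = (−$174.2 billion) / 0.532 ≈ −$327.4 billion.
Net ΔY = k(ΔG − c·ΔT) = (+$334.8 billion) / 0.532 ≈ +$629 billion.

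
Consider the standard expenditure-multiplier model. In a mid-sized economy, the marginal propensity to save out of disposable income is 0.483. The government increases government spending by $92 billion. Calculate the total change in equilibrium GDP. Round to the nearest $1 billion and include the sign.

+$190 billion

MPC = 1 − MPS = 1 − 0.483 = 0.517.
Government-spending multiplier = 1/(1 − MPC) = 1/(1 − 0.517) = 1/0.483 ≈ 2.07.
ΔY = k × ΔG = (+$92 billion) / 0.483 ≈ +$190 billion.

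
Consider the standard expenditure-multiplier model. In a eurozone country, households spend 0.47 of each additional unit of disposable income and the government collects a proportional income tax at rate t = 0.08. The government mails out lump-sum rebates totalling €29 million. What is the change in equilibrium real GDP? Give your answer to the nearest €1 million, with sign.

+€24 million

A lump-sum tax change of −€29 million shifts disposable income by +€29 million; first-round consumption changes by −c × ΔT = −0.47 × (−€29 million) = +€13.63 million.
Expenditure multiplier = 1/(1 − c(1−t)) = 1/(1 − 0.47×0.92) = 1/0.5676 ≈ 1.762.
The tax multiplier is −c × k ≈ −0.828, so ΔY = k × (−c·ΔT) = (+€13.63 million) / 0.5676 ≈ +€24 million.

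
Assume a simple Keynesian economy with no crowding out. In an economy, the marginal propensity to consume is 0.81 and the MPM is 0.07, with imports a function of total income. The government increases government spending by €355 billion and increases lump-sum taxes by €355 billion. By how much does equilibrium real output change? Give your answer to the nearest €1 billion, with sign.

Expenditure multiplier = 1/(1 − c + m) = 1/(1 − 0.81 + 0.07) = 1/0.26 ≈ 3.846.
ΔG contributes k·ΔG = (+€355 billion) / 0.26 ≈ +€1,365.4 billion.
ΔT of +€355 billion changes first-round spending by −c·ΔT = −€287.55 billion, contributing k·(−c·ΔT) = (−€287.55 billion) / 0.26 ≈ −€1,106 billion.
Net ΔY = k(ΔG − c·ΔT) = (+€67.45 billion) / 0.26 ≈ +€259 billion.

+€259 billion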